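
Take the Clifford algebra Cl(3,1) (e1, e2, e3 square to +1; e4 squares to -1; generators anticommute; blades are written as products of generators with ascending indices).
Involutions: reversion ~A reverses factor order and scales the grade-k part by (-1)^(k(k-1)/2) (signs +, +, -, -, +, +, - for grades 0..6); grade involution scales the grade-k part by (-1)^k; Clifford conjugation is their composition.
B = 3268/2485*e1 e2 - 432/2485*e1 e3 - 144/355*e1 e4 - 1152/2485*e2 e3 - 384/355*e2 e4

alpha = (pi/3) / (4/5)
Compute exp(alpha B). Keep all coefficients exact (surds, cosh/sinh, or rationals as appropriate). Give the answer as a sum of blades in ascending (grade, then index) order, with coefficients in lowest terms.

B^2 term by term: the squares give (3268/2485)^2*(e1 e2)^2 + (-432/2485)^2*(e1 e3)^2 + (-144/355)^2*(e1 e4)^2 + (-1152/2485)^2*(e2 e3)^2 + (-384/355)^2*(e2 e4)^2 = 10679824/6175225*(-1) + 186624/6175225*(-1) + 20736/126025*(+1) + 1327104/6175225*(-1) + 147456/126025*(+1) = -16/25 (each basis 2-blade squares to minus the product of its generators' squares); cross terms between blades sharing an index anticommute and cancel; the commuting (index-disjoint) pairs give grade-4 terms 2*c*c'*(blade product), which cancel blade by blade — e1 e2 e3 e4: -331776/882175 + 331776/882175 = 0 — confirming B is simple. So B^2 = -16/25.
B^2 = -16/25 — the negative square puts this in the circular regime; l = 4/5, alpha*l = pi/3, so exp(alpha B) = cos(pi/3) + (sin(pi/3)/(4/5))*B = 1/2 + (5*sqrt(3)/8)*B.
Answer: 1/2 + 817*sqrt(3)/994*e1 e2 - 54*sqrt(3)/497*e1 e3 - 18*sqrt(3)/71*e1 e4 - 144*sqrt(3)/497*e2 e3 - 48*sqrt(3)/71*e2 e4


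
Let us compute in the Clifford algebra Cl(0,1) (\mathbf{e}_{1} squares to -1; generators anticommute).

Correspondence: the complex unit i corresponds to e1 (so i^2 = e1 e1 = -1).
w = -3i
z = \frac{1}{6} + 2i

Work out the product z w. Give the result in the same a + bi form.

In blades: z = \frac{1}{6} + 2 e_{1}, w = -3 e_{1}.
Distribute z over w term by term (generator squares from the signature, products reordered to ascending indices): (\frac{1}{6})*w = -\frac{1}{2} e_{1}; (2 e_{1})*w = 6.
Sum: 6 - \frac{1}{2} e_{1}; translating back through the correspondence:
Answer: 6 - \frac{1}{2}i


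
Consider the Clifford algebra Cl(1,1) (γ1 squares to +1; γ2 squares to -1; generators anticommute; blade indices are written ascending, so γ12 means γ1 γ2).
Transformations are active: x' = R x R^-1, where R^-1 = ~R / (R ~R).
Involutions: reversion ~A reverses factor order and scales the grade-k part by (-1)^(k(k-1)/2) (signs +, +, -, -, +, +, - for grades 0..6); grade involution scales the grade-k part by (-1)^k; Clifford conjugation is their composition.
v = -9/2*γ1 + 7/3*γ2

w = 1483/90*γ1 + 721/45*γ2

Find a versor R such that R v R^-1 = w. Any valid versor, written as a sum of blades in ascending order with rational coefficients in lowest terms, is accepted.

Equal squares first: v^2 = w^2 = 533/36. Then v + w = 539/45*γ1 + 826/45*γ2 is a versor taking v to w, provided it is invertible.
Answer: 539/45*γ1 + 826/45*γ2


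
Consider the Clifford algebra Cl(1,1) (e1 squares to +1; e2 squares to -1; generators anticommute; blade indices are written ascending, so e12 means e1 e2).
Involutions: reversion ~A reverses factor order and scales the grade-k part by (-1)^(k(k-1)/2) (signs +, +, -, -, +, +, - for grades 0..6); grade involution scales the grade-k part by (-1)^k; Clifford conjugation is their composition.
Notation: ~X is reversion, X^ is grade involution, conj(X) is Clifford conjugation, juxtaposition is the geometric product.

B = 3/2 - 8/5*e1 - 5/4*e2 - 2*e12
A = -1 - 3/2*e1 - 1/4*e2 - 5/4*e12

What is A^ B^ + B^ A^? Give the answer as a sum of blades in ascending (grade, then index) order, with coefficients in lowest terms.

first term: 247/80 + 137/80*e1 - 15/8*e2 + 8/5*e12
second term: 247/80 - 33/80*e1 + 1/8*e2 - 27/20*e12
Answer: 247/40 + 13/10*e1 - 7/4*e2 + 1/4*e12


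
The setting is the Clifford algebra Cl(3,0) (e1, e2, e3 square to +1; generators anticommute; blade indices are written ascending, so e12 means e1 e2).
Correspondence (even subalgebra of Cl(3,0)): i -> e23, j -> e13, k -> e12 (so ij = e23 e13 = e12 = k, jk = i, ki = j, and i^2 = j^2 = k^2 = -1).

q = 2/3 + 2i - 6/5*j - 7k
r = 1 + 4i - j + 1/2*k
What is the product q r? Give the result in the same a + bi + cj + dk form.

In blades: q = 2/3 - 7*e12 - 6/5*e13 + 2*e23, r = 1 + 1/2*e12 - e13 + 4*e23.
Distribute q over r term by term (generator squares from the signature, products reordered to ascending indices): (2/3)*r = 2/3 + 1/3*e12 - 2/3*e13 + 8/3*e23; (-7*e12)*r = 7/2 - 7*e12 - 28*e13 - 7*e23; (-6/5*e13)*r = -6/5 + 24/5*e12 - 6/5*e13 - 3/5*e23; (2*e23)*r = -8 - 2*e12 - e13 + 2*e23.
Sum: -151/30 - 58/15*e12 - 463/15*e13 - 44/15*e23; translating back through the correspondence:
Answer: -151/30 - 44/15*i - 463/15*j - 58/15*k


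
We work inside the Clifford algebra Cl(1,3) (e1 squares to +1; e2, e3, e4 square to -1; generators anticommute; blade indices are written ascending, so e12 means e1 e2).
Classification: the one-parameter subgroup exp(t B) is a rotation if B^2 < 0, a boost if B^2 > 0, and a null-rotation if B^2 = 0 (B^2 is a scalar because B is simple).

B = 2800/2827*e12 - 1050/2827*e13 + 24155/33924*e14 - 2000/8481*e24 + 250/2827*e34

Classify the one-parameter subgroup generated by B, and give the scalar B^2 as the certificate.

B^2 term by term: the squares give (2800/2827)^2*(e12)^2 + (-1050/2827)^2*(e13)^2 + (24155/33924)^2*(e14)^2 + (-2000/8481)^2*(e24)^2 + (250/2827)^2*(e34)^2 = 7840000/7991929*(+1) + 1102500/7991929*(+1) + 583464025/1150837776*(+1) + 4000000/71927361*(-1) + 62500/7991929*(-1) = 25/16 (each basis 2-blade squares to minus the product of its generators' squares); cross terms between blades sharing an index anticommute and cancel; the commuting (index-disjoint) pairs give grade-4 terms 2*c*c'*(blade product), which cancel blade by blade — e1234: 1400000/7991929 - 1400000/7991929 = 0 — confirming B is simple. So B^2 = 25/16.
Answer: boost, certificate B^2 = 25/16. One invariant decides it: the square 25/16 survives every conjugation, and its sign is exactly the classification.


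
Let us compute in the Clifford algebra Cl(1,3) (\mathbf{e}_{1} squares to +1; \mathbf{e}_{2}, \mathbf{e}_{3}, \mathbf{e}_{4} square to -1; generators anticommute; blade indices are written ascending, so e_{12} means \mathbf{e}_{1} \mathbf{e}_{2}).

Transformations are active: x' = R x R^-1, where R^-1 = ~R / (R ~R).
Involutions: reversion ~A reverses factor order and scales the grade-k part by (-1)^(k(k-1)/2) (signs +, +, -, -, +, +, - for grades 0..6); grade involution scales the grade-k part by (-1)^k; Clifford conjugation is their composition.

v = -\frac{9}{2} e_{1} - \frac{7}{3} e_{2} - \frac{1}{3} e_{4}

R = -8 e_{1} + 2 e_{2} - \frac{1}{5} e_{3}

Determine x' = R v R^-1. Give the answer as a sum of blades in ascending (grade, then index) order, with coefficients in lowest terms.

~R = -8 e_{1} + 2 e_{2} - \frac{1}{5} e_{3}, and R ~R = \frac{1499}{25}, so R^-1 = ~R / (\frac{1499}{25}).
R v = \frac{122}{3} + \frac{83}{3} e_{12} - \frac{9}{10} e_{13} + \frac{8}{3} e_{14} - \frac{7}{15} e_{23} - \frac{2}{3} e_{24} + \frac{1}{15} e_{34}
Answer: -\frac{57127}{8994} e_{1} + \frac{22693}{4497} e_{2} - \frac{1220}{4497} e_{3} + \frac{1}{3} e_{4}


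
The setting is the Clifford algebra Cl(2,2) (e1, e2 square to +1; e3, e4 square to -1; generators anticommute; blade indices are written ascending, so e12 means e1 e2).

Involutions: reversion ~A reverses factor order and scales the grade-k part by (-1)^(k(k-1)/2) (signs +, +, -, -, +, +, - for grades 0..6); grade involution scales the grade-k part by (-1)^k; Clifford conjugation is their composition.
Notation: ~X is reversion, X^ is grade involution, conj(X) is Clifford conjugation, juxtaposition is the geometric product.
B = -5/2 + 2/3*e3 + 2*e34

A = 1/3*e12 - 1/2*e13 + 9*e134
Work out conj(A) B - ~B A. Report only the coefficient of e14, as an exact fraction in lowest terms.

first term: -55/3*e1 + 5/6*e12 - 5/4*e13 + 5*e14 - 2/9*e123 - 45/2*e134 - 2/3*e1234
second term: 53/3*e1 - 5/6*e12 + 5/4*e13 + 7*e14 + 2/9*e123 - 45/2*e134 - 2/3*e1234
Answer: -2


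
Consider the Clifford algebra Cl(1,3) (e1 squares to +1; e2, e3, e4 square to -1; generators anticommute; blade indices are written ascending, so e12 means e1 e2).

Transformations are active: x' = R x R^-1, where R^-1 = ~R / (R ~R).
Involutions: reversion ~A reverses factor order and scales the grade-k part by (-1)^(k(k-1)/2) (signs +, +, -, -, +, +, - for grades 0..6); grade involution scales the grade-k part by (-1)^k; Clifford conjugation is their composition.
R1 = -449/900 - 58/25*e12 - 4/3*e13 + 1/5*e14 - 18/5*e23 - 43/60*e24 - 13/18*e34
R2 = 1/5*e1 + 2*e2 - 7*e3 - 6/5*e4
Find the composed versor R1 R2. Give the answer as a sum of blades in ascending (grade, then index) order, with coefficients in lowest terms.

Distribute over the terms of R2 (each basis-blade product reordered to ascending indices, repeated generators contracted through their squares):
R1 (1/5*e1) = -449/4500*e1 + 58/125*e2 + 4/15*e3 - 1/25*e4 - 18/25*e123 - 43/300*e124 - 13/90*e134
R1 (2*e2) = 116/25*e1 - 449/450*e2 - 36/5*e3 - 43/30*e4 + 8/3*e123 - 2/5*e124 - 13/9*e234
R1 (-7*e3) = -28/3*e1 - 126/5*e2 + 3143/900*e3 + 91/18*e4 + 406/25*e123 + 7/5*e134 - 301/60*e234
R1 (-6/5*e4) = 6/25*e1 - 43/50*e2 - 13/15*e3 + 449/750*e4 + 348/125*e124 + 8/5*e134 + 108/25*e234
Summing the partial products and collecting blades:
Answer: -20489/4500*e1 - 29918/1125*e2 - 3877/900*e3 + 9407/2250*e4 + 1364/75*e123 + 3361/1500*e124 + 257/90*e134 - 1927/900*e234


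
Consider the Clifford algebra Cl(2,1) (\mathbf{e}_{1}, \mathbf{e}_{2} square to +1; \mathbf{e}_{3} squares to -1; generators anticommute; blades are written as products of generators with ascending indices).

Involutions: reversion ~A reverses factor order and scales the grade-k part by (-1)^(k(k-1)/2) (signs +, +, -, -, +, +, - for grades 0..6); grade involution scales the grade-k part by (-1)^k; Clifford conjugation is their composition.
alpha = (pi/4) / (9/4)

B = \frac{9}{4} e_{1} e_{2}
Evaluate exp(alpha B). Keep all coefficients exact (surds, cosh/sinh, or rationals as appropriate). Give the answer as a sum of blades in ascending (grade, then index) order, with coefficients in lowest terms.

B^2 = (\frac{9}{4})^2*(e_{1} e_{2})^2 = \frac{81}{16}*(-1) = -\frac{81}{16} (a basis 2-blade squares to minus the product of its generators' squares).
B^2 = -\frac{81}{16} — circular case — the even/odd split gives cos and sin: l = \frac{9}{4}, alpha*l = \frac{\pi}{4}, so exp(alpha B) = cos(\frac{\pi}{4}) + (sin(\frac{\pi}{4})/(\frac{9}{4}))*B = \frac{\sqrt{2}}{2} + (\frac{2 \sqrt{2}}{9})*B.
Answer: \frac{\sqrt{2}}{2} + \frac{\sqrt{2}}{2} e_{1} e_{2}


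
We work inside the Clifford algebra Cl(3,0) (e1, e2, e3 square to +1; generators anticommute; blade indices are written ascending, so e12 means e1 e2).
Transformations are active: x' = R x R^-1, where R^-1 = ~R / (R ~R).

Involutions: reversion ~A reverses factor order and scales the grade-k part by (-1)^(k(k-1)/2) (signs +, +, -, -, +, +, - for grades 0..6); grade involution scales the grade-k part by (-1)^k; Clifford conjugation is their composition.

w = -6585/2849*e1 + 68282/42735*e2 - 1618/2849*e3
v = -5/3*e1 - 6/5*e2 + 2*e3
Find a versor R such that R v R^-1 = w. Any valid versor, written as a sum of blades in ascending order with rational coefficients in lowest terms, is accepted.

Since q(v) = q(w) = 1849/225, the sum R = v + w = -34000/8547*e1 + 3400/8547*e2 + 4080/2849*e3 does the job whenever invertible.
Answer: -34000/8547*e1 + 3400/8547*e2 + 4080/2849*e3


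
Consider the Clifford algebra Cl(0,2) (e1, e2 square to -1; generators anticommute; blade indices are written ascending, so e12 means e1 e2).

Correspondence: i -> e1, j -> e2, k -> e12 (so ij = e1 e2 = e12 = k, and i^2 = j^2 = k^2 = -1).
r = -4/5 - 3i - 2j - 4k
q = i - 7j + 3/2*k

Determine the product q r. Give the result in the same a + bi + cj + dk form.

In blades: q = e1 - 7*e2 + 3/2*e12, r = -4/5 - 3*e1 - 2*e2 - 4*e12.
Distribute q over r term by term (generator squares from the signature, products reordered to ascending indices): (e1)*r = 3 - 4/5*e1 + 4*e2 - 2*e12; (-7*e2)*r = -14 + 28*e1 + 28/5*e2 - 21*e12; (3/2*e12)*r = 6 + 3*e1 - 9/2*e2 - 6/5*e12.
Sum: -5 + 151/5*e1 + 51/10*e2 - 121/5*e12; translating back through the correspondence:
Answer: -5 + 151/5*i + 51/10*j - 121/5*k


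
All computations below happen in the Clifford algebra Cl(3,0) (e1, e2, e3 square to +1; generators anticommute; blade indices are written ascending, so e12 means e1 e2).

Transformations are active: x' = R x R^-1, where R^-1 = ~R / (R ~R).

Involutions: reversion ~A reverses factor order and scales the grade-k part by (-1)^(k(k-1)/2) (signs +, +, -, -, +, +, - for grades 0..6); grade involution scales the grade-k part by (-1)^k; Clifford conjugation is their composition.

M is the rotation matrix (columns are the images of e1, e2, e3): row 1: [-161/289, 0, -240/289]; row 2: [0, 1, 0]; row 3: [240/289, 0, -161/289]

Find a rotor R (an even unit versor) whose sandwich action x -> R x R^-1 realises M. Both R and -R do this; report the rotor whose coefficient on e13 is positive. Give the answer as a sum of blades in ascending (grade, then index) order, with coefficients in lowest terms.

Method: write R = a + b12*e12 + b13*e13 + b23*e23 with a^2 + b12^2 + b13^2 + b23^2 = 1 (so R^-1 = ~R). Expanding the columns R e_j ~R gives tr M = 4a^2 - 1 and, from the antisymmetric part, M21 - M12 = -4a*b12, M13 - M31 = 4a*b13, M32 - M23 = -4a*b23.
Here tr M = -33/289, so a^2 = (1 + tr M)/4 = 64/289 and a = ±8/17. Taking a = 8/17: M21 - M12 = 0, M13 - M31 = -480/289, M32 - M23 = 0, giving b12 = 0, b13 = -15/17, b23 = 0, i.e. R = 8/17 - 15/17*e13.
Its e13 coefficient is negative, so report the other preimage -R.
Answer: -8/17 + 15/17*e13. Key observation: the double cover Spin(3) -> SO(3) sends R and -R to the same matrix (trace -33/289 here), so the stated sign of the e13 coefficient is what selects one sheet.


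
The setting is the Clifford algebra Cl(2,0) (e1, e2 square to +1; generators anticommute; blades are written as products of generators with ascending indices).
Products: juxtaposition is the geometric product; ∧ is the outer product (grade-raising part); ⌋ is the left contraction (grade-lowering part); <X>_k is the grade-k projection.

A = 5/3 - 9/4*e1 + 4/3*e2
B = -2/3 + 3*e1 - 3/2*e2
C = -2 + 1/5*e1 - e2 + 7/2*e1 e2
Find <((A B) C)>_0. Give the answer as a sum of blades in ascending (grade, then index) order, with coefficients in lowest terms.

step 1: -355/36 + 13/2*e1 - 61/18*e2 - 5/8*e1 e2
step 2: 19151/720 - 179/72*e1 + 2845/72*e2 - 14071/360*e1 e2
step 3: 19151/720
Answer: 19151/720


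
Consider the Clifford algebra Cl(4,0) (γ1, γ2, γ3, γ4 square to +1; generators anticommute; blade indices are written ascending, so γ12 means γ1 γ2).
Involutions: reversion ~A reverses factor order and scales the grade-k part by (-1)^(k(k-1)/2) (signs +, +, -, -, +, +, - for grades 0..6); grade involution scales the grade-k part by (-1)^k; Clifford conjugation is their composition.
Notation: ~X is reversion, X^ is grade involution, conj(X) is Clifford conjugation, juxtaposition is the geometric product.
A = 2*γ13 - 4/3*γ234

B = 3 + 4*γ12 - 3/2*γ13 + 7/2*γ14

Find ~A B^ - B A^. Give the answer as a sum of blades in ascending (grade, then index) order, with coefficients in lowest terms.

first term: -3 - 6*γ13 - 8*γ23 + 7*γ34 - 14/3*γ123 - 2*γ124 - 16/3*γ134 + 4*γ234
second term: 3 + 6*γ13 - 8*γ23 + 7*γ34 + 14/3*γ123 + 2*γ124 + 16/3*γ134 + 4*γ234
Answer: -6 - 12*γ13 - 28/3*γ123 - 4*γ124 - 32/3*γ134


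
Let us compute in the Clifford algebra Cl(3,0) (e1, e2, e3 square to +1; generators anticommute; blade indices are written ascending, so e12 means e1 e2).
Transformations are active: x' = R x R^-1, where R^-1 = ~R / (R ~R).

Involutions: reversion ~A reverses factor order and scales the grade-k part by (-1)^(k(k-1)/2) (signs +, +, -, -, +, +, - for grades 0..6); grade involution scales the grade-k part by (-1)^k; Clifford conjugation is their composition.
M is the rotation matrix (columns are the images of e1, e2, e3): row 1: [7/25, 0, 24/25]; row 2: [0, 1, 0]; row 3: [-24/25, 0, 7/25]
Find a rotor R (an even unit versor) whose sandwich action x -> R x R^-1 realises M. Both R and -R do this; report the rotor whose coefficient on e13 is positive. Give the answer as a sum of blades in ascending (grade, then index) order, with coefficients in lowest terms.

Method: write R = a + b12*e12 + b13*e13 + b23*e23 with a^2 + b12^2 + b13^2 + b23^2 = 1 (so R^-1 = ~R). Expanding the columns R e_j ~R gives tr M = 4a^2 - 1 and, from the antisymmetric part, M21 - M12 = -4a*b12, M13 - M31 = 4a*b13, M32 - M23 = -4a*b23.
Here tr M = 39/25, so a^2 = (1 + tr M)/4 = 16/25 and a = ±4/5. Taking a = 4/5: M21 - M12 = 0, M13 - M31 = 48/25, M32 - M23 = 0, giving b12 = 0, b13 = 3/5, b23 = 0, i.e. R = 4/5 + 3/5*e13.
Its e13 coefficient is already positive.
Answer: 4/5 + 3/5*e13. Recall the cover is two-to-one: with M of trace 39/25, both preimages act alike, and the stated e13 sign chooses the sheet.


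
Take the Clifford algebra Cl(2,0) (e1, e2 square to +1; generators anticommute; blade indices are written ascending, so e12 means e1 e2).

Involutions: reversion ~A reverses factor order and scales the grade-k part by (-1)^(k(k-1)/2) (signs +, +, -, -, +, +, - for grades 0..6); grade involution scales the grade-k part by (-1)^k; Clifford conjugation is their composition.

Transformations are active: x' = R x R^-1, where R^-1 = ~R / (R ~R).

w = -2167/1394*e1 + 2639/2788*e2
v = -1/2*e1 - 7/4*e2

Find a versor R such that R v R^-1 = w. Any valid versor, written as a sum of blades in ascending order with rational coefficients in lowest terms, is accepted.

The midline construction: v and w both square to 53/16, so reflecting in their sum -1432/697*e1 - 560/697*e2 exchanges them.
Answer: -1432/697*e1 - 560/697*e2


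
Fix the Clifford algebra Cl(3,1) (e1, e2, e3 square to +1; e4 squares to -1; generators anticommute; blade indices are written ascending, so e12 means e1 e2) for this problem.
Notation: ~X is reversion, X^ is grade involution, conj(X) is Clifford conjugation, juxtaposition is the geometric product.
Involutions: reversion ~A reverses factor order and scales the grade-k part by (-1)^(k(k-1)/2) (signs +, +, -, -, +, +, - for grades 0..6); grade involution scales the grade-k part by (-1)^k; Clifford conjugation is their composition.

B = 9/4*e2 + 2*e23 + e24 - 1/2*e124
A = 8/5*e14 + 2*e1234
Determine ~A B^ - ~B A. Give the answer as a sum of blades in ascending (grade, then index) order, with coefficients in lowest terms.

first term: 4/5*e2 + e3 - 8/5*e12 - 2*e13 - 4*e14 - 18/5*e124 - 9/2*e134 - 16/5*e1234
second term: -4/5*e2 - e3 + 8/5*e12 + 2*e13 + 4*e14 - 18/5*e124 - 9/2*e134 - 16/5*e1234
Answer: 8/5*e2 + 2*e3 - 16/5*e12 - 4*e13 - 8*e14


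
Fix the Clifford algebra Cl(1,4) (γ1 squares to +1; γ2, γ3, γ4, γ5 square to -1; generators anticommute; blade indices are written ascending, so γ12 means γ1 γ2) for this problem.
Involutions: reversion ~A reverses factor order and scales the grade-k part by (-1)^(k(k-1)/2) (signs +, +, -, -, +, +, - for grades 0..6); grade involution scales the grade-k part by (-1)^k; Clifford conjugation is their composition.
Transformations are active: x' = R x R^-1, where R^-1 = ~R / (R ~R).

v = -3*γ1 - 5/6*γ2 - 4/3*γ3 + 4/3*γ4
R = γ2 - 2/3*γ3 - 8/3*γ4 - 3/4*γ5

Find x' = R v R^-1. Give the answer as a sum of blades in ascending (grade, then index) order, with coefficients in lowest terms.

~R = γ2 - 2/3*γ3 - 8/3*γ4 - 3/4*γ5, and R ~R = -1313/144, so R^-1 = ~R / (-1313/144).
R v = 7/2 + 3*γ12 - 2*γ13 - 8*γ14 - 9/4*γ15 - 17/9*γ23 - 8/9*γ24 - 5/8*γ25 - 40/9*γ34 - γ35 + γ45
Answer: 3*γ1 + 517/7878*γ2 + 7268/3939*γ3 + 2812/3939*γ4 + 756/1313*γ5


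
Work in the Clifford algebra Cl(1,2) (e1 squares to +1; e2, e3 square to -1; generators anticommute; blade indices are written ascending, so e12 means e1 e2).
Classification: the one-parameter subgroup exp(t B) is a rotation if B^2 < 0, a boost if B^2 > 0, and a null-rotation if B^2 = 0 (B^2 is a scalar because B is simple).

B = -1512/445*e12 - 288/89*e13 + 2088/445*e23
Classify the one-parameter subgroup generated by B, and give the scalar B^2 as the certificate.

B^2 term by term: the squares give (-1512/445)^2*(e12)^2 + (-288/89)^2*(e13)^2 + (2088/445)^2*(e23)^2 = 2286144/198025*(+1) + 82944/7921*(+1) + 4359744/198025*(-1) = 0 (each basis 2-blade squares to minus the product of its generators' squares); cross terms between blades sharing an index anticommute and cancel. So B^2 = 0.
Answer: null-rotation, certificate B^2 = 0. The scalar 0 is the complete invariant here: its sign names the subgroup type.


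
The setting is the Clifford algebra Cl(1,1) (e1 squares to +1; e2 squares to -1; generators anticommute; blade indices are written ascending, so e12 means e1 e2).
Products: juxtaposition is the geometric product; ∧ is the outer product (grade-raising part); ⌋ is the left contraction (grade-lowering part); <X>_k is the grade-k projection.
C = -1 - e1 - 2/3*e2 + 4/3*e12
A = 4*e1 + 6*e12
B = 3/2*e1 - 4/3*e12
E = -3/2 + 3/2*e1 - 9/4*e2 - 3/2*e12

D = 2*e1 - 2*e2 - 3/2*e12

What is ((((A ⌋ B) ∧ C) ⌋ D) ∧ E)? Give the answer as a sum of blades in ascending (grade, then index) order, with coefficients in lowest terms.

step 1: -2 - 16/3*e2
step 2: 2 + 2*e1 + 20/3*e2 - 8*e12
step 3: 88/3 - 6*e1 - 7*e2 - 3*e12
step 4: -44 + 53*e1 - 111/2*e2 - 31/2*e12
Answer: -44 + 53*e1 - 111/2*e2 - 31/2*e12


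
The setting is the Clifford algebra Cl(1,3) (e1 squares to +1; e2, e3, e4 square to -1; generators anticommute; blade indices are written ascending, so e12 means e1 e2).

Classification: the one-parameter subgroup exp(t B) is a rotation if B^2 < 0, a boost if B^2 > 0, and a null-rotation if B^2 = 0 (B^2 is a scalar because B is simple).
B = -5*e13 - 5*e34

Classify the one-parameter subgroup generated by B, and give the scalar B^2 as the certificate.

B^2 term by term: the squares give (-5)^2*(e13)^2 + (-5)^2*(e34)^2 = 25*(+1) + 25*(-1) = 0 (each basis 2-blade squares to minus the product of its generators' squares); cross terms between blades sharing an index anticommute and cancel. So B^2 = 0.
Answer: null-rotation, certificate B^2 = 0. Key observation: B^2 = 0 is a conjugation invariant, so its sign decides the class regardless of the surface form of B.


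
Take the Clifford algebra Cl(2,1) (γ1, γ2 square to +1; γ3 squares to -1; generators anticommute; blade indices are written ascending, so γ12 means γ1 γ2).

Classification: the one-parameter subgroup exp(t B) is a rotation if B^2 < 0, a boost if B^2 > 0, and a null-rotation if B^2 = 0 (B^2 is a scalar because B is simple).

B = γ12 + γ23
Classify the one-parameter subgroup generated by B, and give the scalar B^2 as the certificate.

B^2 term by term: the squares give (1)^2*(γ12)^2 + (1)^2*(γ23)^2 = 1*(-1) + 1*(+1) = 0 (each basis 2-blade squares to minus the product of its generators' squares); cross terms between blades sharing an index anticommute and cancel. So B^2 = 0.
Answer: null-rotation, certificate B^2 = 0. The invariant at work: B^2 = 0 is unchanged by conjugation, hence its sign classifies the subgroup whatever basis B is written in.


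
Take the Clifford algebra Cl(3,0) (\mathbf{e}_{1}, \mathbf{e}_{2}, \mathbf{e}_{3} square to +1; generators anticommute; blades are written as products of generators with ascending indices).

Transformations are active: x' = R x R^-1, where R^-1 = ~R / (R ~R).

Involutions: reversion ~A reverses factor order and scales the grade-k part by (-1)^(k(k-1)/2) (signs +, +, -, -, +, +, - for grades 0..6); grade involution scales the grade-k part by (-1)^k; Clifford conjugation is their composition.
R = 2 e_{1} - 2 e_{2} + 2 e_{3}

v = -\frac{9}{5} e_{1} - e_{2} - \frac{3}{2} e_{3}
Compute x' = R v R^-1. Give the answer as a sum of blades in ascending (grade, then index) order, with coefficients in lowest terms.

~R = 2 e_{1} - 2 e_{2} + 2 e_{3}, and R ~R = 12, so R^-1 = ~R / (12).
R v = -\frac{23}{5} - \frac{28}{5} e_{1} e_{2} + \frac{3}{5} e_{1} e_{3} + 5 e_{2} e_{3}
Answer: \frac{4}{15} e_{1} + \frac{38}{15} e_{2} - \frac{1}{30} e_{3}


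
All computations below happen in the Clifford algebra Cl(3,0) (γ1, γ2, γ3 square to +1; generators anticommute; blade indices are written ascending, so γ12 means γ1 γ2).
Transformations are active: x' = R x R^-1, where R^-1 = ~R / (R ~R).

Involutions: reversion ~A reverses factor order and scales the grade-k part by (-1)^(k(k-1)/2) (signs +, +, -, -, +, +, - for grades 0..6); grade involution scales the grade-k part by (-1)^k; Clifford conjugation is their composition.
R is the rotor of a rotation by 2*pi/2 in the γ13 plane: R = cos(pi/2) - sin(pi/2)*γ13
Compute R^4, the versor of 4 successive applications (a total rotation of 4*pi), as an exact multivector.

Because a rotor carries half the rotation angle, composing 4 copies of this γ13-plane rotor multiplies the phase: 4*(pi/2) = 2*pi, hence R^4 = cos(2*pi) - sin(2*pi)*γ13.
cos(2*pi) = 1 and sin(2*pi) = 0, so R^4 = 1. The total rotation 4*pi is 2 full turns, so every vector returns to itself, yet the rotor is +1, back on the identity sheet (an even number of 2*pi turns).
Answer: 1


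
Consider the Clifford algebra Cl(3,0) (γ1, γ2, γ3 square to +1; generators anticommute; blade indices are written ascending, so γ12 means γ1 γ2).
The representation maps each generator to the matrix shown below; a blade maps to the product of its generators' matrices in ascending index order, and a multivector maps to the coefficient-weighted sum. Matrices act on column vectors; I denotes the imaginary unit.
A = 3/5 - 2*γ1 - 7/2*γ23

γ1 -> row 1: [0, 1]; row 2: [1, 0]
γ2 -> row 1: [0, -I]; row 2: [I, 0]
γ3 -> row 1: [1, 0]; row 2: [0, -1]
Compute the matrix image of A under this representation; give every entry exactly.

Bivector images (products of the table entries): rho(γ23) = rho(γ2)rho(γ3) = row 1: [0, I]; row 2: [I, 0].
M = (3/5)*1 + (-2)*rho(γ1) + (-7/2)*rho(γ23), summed entrywise (1 is the identity matrix):
Answer: row 1: [3/5, -2 - 7*I/2]; row 2: [-2 - 7*I/2, 3/5]


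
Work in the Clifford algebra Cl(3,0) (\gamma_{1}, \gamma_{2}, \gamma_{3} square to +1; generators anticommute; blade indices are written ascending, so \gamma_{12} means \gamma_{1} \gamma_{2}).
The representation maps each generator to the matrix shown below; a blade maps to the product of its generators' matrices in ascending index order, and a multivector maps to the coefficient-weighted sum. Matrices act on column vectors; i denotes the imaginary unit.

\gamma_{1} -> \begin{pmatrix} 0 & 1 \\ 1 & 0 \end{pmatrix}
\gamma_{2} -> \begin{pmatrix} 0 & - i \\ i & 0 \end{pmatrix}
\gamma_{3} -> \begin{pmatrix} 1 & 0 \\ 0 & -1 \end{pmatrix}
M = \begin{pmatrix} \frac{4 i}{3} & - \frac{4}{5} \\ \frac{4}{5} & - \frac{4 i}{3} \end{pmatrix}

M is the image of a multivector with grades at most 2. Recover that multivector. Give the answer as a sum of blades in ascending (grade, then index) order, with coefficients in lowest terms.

Method: 1, rho(\gamma_{1}), rho(\gamma_{2}), rho(\gamma_{3}) form a trace-orthogonal basis of the 2x2 complex matrices (tr(X Y) = 2 if X = Y, else 0), so M = m0*1 + m1*rho(\gamma_{1}) + m2*rho(\gamma_{2}) + m3*rho(\gamma_{3}) with m0 = tr(M)/2 = 0, m1 = tr(M rho(\gamma_{1}))/2 = 0, m2 = tr(M rho(\gamma_{2}))/2 = - \frac{4 i}{5}, m3 = tr(M rho(\gamma_{3}))/2 = \frac{4 i}{3}.
Multiplying table entries, the bivector images are rho(\gamma_{12}) = i*rho(\gamma_{3}), rho(\gamma_{13}) = -i*rho(\gamma_{2}), rho(\gamma_{23}) = i*rho(\gamma_{1}); with real blade coefficients the real parts of m0..m3 are the coefficients of 1, \gamma_{1}, \gamma_{2}, \gamma_{3} and the imaginary parts give the bivectors (\gamma_{23}: Im m1, \gamma_{13}: -Im m2, \gamma_{12}: Im m3).
Answer: \frac{4}{3} \gamma_{12} + \frac{4}{5} \gamma_{13}


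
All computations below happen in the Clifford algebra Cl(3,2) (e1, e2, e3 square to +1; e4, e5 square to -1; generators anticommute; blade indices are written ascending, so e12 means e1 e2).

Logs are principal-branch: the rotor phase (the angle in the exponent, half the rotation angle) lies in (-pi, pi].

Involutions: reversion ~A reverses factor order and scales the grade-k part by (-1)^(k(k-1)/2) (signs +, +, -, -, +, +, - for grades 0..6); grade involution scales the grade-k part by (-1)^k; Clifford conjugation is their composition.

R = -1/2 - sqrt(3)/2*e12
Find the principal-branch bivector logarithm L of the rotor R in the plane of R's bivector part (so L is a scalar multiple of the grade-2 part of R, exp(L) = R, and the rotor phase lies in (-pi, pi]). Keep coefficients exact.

The scalar part of R is -1/2, and that scalar determines the rotor phase on the principal branch; recovering the unit plane as bivector-part over sine of the phase gives L = phase * plane.
Concretely: cos(phase) = -1/2 gives phase = ±2*pi/3, and since phase/sin(phase) is even the sign is immaterial: L = (phase/sin(phase)) * <R>_2 = (4*sqrt(3)*pi/9) * <R>_2.
Answer: -2*pi/3*e12


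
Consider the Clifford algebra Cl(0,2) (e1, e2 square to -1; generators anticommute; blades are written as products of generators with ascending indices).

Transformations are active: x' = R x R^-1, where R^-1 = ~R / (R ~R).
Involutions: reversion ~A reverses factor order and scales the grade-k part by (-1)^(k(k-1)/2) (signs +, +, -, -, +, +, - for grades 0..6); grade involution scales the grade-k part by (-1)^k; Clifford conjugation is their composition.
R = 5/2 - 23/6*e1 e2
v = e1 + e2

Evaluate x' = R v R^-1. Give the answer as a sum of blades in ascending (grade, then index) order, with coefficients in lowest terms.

~R = 5/2 + 23/6*e1 e2, and R ~R = 377/18, so R^-1 = ~R / (377/18).
R v = 19/3*e1 - 4/3*e2
Answer: 193/377*e1 - 497/377*e2


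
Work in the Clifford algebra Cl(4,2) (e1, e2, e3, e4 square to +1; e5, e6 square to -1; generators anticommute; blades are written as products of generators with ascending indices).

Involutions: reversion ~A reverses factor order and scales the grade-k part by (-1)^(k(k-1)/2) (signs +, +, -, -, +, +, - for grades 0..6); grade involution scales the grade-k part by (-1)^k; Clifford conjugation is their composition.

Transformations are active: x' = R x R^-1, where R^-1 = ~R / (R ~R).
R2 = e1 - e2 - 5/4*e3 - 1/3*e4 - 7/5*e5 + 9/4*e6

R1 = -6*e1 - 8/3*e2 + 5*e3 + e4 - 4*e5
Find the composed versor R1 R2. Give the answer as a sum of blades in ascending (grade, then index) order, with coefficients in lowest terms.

Distribute over the terms of R1 (each basis-blade product reordered to ascending indices, repeated generators contracted through their squares):
(-6*e1) R2 = -6 + 6*e1 e2 + 15/2*e1 e3 + 2*e1 e4 + 42/5*e1 e5 - 27/2*e1 e6
(-8/3*e2) R2 = 8/3 + 8/3*e1 e2 + 10/3*e2 e3 + 8/9*e2 e4 + 56/15*e2 e5 - 6*e2 e6
(5*e3) R2 = -25/4 - 5*e1 e3 + 5*e2 e3 - 5/3*e3 e4 - 7*e3 e5 + 45/4*e3 e6
(e4) R2 = -1/3 - e1 e4 + e2 e4 + 5/4*e3 e4 - 7/5*e4 e5 + 9/4*e4 e6
(-4*e5) R2 = -28/5 + 4*e1 e5 - 4*e2 e5 - 5*e3 e5 - 4/3*e4 e5 - 9*e5 e6
Summing the partial products and collecting blades:
Answer: -931/60 + 26/3*e1 e2 + 5/2*e1 e3 + e1 e4 + 62/5*e1 e5 - 27/2*e1 e6 + 25/3*e2 e3 + 17/9*e2 e4 - 4/15*e2 e5 - 6*e2 e6 - 5/12*e3 e4 - 12*e3 e5 + 45/4*e3 e6 - 41/15*e4 e5 + 9/4*e4 e6 - 9*e5 e6


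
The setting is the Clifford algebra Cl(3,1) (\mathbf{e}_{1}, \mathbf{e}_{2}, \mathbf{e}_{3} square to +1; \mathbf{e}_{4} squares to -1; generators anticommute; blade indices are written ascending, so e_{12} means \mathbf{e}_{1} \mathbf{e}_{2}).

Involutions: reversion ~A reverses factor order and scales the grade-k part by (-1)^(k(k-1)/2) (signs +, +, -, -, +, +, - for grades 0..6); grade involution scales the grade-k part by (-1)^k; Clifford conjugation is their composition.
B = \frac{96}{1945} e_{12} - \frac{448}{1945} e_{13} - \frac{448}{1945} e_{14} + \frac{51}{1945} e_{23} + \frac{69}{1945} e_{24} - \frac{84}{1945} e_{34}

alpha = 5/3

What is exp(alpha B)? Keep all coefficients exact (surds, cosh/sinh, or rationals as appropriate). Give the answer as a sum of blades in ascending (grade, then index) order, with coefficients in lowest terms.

B^2 term by term: the squares give (\frac{96}{1945})^2*(e_{12})^2 + (-\frac{448}{1945})^2*(e_{13})^2 + (-\frac{448}{1945})^2*(e_{14})^2 + (\frac{51}{1945})^2*(e_{23})^2 + (\frac{69}{1945})^2*(e_{24})^2 + (-\frac{84}{1945})^2*(e_{34})^2 = \frac{9216}{3783025}*(-1) + \frac{200704}{3783025}*(-1) + \frac{200704}{3783025}*(+1) + \frac{2601}{3783025}*(-1) + \frac{4761}{3783025}*(+1) + \frac{7056}{3783025}*(+1) = 0 (each basis 2-blade squares to minus the product of its generators' squares); cross terms between blades sharing an index anticommute and cancel; the commuting (index-disjoint) pairs give grade-4 terms 2*c*c'*(blade product), which cancel blade by blade — e_{1234}: -\frac{16128}{3783025} + \frac{61824}{3783025} - \frac{45696}{3783025} = 0 — confirming B is simple. So B^2 = 0.
B^2 = 0, hence only two terms survive: exp(alpha B) = 1 + alpha B (parabolic case).
Answer: 1 + \frac{32}{389} e_{12} - \frac{448}{1167} e_{13} - \frac{448}{1167} e_{14} + \frac{17}{389} e_{23} + \frac{23}{389} e_{24} - \frac{28}{389} e_{34}


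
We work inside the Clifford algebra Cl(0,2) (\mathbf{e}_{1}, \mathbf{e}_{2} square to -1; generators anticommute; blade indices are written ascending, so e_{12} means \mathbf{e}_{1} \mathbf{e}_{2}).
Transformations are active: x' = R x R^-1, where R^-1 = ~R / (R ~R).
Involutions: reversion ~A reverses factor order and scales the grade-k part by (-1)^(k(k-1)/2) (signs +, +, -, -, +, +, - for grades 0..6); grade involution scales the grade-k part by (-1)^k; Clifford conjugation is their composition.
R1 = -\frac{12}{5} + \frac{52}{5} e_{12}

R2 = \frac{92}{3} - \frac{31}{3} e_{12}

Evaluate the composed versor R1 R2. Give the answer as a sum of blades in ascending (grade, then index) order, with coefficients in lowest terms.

Distribute over the terms of R1 (each basis-blade product reordered to ascending indices, repeated generators contracted through their squares):
(-\frac{12}{5}) R2 = -\frac{368}{5} + \frac{124}{5} e_{12}
(\frac{52}{5} e_{12}) R2 = \frac{1612}{15} + \frac{4784}{15} e_{12}
Summing the partial products and collecting blades:
Answer: \frac{508}{15} + \frac{5156}{15} e_{12}


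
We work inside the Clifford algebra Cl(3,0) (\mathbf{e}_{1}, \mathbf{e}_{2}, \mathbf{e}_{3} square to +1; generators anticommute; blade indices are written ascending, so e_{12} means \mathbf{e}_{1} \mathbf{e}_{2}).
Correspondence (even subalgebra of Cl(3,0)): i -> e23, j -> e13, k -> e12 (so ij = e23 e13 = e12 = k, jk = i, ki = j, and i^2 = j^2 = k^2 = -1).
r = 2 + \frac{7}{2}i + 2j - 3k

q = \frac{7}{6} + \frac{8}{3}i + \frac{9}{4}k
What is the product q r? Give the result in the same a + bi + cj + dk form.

In blades: q = \frac{7}{6} + \frac{9}{4} e_{12} + \frac{8}{3} e_{23}, r = 2 - 3 e_{12} + 2 e_{13} + \frac{7}{2} e_{23}.
Distribute q over r term by term (generator squares from the signature, products reordered to ascending indices): (\frac{7}{6})*r = \frac{7}{3} - \frac{7}{2} e_{12} + \frac{7}{3} e_{13} + \frac{49}{12} e_{23}; (\frac{9}{4} e_{12})*r = \frac{27}{4} + \frac{9}{2} e_{12} + \frac{63}{8} e_{13} - \frac{9}{2} e_{23}; (\frac{8}{3} e_{23})*r = -\frac{28}{3} + \frac{16}{3} e_{12} + 8 e_{13} + \frac{16}{3} e_{23}.
Sum: -\frac{1}{4} + \frac{19}{3} e_{12} + \frac{437}{24} e_{13} + \frac{59}{12} e_{23}; translating back through the correspondence:
Answer: -\frac{1}{4} + \frac{59}{12}i + \frac{437}{24}j + \frac{19}{3}k


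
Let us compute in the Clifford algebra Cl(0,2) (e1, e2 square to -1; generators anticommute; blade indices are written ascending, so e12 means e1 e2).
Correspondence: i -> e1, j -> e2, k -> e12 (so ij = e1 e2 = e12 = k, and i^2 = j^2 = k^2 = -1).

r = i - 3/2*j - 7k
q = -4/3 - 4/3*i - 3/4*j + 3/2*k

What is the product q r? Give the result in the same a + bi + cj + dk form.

In blades: q = -4/3 - 4/3*e1 - 3/4*e2 + 3/2*e12, r = e1 - 3/2*e2 - 7*e12.
Distribute q over r term by term (generator squares from the signature, products reordered to ascending indices): (-4/3)*r = -4/3*e1 + 2*e2 + 28/3*e12; (-4/3*e1)*r = 4/3 - 28/3*e2 + 2*e12; (-3/4*e2)*r = -9/8 + 21/4*e1 + 3/4*e12; (3/2*e12)*r = 21/2 + 9/4*e1 + 3/2*e2.
Sum: 257/24 + 37/6*e1 - 35/6*e2 + 145/12*e12; translating back through the correspondence:
Answer: 257/24 + 37/6*i - 35/6*j + 145/12*k


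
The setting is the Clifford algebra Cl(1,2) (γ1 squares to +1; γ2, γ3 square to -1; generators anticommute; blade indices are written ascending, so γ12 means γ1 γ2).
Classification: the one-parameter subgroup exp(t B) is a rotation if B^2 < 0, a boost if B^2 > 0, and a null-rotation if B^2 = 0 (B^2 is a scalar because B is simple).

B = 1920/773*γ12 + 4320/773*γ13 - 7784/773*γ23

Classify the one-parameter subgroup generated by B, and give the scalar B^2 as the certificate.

B^2 term by term: the squares give (1920/773)^2*(γ12)^2 + (4320/773)^2*(γ13)^2 + (-7784/773)^2*(γ23)^2 = 3686400/597529*(+1) + 18662400/597529*(+1) + 60590656/597529*(-1) = -64 (each basis 2-blade squares to minus the product of its generators' squares); cross terms between blades sharing an index anticommute and cancel. So B^2 = -64.
Answer: rotation, certificate B^2 = -64. Certificate logic: -64 is a conjugation-invariant scalar, so its sign fixes rotation versus boost versus null-rotation outright.


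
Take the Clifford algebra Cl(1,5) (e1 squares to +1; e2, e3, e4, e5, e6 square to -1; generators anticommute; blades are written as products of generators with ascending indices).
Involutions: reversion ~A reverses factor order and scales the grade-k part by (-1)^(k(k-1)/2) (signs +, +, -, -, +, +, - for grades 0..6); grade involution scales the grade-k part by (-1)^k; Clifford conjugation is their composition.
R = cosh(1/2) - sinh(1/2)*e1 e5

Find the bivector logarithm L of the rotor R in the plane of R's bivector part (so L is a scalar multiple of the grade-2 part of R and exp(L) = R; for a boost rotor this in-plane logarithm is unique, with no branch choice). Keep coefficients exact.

The scalar part of R is cosh(1/2), which fixes the rapidity magnitude through cosh (cosh is even, so it cannot fix the sign — the bivector part carries that); dividing the bivector part by sinh of the rapidity gives the plane, and L = rapidity * plane, where the joint sign ambiguity of (rapidity, plane) cancels in the product.
Concretely: cosh(rapidity) = cosh(1/2) gives rapidity = ±1/2, and since rapidity/sinh(rapidity) is even the sign is immaterial: L = (rapidity/sinh(rapidity)) * <R>_2 = (1/(2*sinh(1/2))) * <R>_2.
Answer: -1/2*e1 e5


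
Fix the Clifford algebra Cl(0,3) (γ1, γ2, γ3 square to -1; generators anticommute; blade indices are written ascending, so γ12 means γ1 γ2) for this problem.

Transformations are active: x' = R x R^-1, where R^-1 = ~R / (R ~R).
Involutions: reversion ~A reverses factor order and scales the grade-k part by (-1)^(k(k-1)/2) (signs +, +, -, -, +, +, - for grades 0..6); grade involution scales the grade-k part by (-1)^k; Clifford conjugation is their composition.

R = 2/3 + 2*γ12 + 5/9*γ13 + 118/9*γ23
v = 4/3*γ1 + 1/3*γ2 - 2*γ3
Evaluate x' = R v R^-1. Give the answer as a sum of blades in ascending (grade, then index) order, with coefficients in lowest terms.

~R = 2/3 - 2*γ12 - 5/9*γ13 - 118/9*γ23, and R ~R = 14309/81, so R^-1 = ~R / (14309/81).
R v = 4/3*γ1 + 262/9*γ2 + 34/9*γ3 + 359/27*γ123
Answer: 80/123*γ1 - 8467/42927*γ2 + 33334/14309*γ3


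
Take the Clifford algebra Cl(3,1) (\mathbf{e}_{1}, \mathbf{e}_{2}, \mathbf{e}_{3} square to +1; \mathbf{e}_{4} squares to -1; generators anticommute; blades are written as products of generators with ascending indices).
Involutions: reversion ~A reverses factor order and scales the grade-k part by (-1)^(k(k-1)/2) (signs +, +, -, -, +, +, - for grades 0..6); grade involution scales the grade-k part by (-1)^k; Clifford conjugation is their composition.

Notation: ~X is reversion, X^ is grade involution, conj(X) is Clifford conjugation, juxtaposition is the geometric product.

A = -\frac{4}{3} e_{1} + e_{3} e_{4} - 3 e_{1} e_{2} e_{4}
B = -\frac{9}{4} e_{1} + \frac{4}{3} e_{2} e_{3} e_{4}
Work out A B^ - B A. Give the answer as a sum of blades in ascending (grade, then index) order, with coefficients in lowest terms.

first term: -3 - \frac{4}{3} e_{2} - 4 e_{1} e_{3} - \frac{27}{4} e_{2} e_{4} + \frac{9}{4} e_{1} e_{3} e_{4} + \frac{16}{9} e_{1} e_{2} e_{3} e_{4}
second term: 3 + \frac{4}{3} e_{2} - 4 e_{1} e_{3} + \frac{27}{4} e_{2} e_{4} - \frac{9}{4} e_{1} e_{3} e_{4} + \frac{16}{9} e_{1} e_{2} e_{3} e_{4}
Answer: -6 - \frac{8}{3} e_{2} - \frac{27}{2} e_{2} e_{4} + \frac{9}{2} e_{1} e_{3} e_{4}
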